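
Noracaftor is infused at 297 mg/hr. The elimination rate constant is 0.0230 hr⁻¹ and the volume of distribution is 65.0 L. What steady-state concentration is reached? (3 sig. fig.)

CL = k · V = 0.0230 × 65.0 = 1.495 L/hr
Css = rate / CL = 297 / 1.495 ≈ 199 mg/L

199 mg/L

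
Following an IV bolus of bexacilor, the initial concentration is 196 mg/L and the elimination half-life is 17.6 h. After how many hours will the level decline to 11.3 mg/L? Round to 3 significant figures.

k = ln 2 / 17.6 = 0.03938 h⁻¹
C(t) = C₀ e^(−kt)  ⇒  t = ln(C₀/C) / k
t = ln(196/11.3) / 0.03938 = 2.853 / 0.03938 ≈ 72.4 hours

72.4 hours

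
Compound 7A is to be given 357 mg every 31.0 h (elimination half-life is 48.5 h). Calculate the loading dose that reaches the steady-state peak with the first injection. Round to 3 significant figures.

997 mg

k = ln 2 / 48.5 = 0.01429 h⁻¹
Accumulation ratio R = 1 / (1 − e^(−kτ)) = 1 / (1 − e^(−0.01429×31.0)) = 1 / (1 − 0.6421) = 2.794
Loading dose = maintenance dose × R = 357 × 2.794 ≈ 997 mg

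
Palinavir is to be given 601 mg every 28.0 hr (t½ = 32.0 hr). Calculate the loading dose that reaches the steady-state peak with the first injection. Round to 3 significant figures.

1320 mg

k = ln 2 / 32.0 = 0.02166 hr⁻¹
Accumulation ratio R = 1 / (1 − e^(−kτ)) = 1 / (1 − e^(−0.02166×28.0)) = 1 / (1 − 0.5453) = 2.199
Loading dose = maintenance dose × R = 601 × 2.199 ≈ 1320 mg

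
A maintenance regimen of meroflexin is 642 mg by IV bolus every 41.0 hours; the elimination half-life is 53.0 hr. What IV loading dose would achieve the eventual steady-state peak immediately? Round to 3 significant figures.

1550 mg

k = ln 2 / 53.0 = 0.01308 hr⁻¹
Accumulation ratio R = 1 / (1 − e^(−kτ)) = 1 / (1 − e^(−0.01308×41.0)) = 1 / (1 − 0.5850) = 2.409
Loading dose = maintenance dose × R = 642 × 2.409 ≈ 1550 mg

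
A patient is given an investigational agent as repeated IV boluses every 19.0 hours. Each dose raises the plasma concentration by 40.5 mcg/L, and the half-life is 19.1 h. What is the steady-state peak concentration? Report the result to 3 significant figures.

81.3 mcg/L

k = ln 2 / 19.1 = 0.03629 h⁻¹
Fraction remaining after one interval: e^(−kτ) = e^(−0.03629 × 19.0) = 0.5018
R = 1 / (1 − 0.5018) = 2.007
Css,max = 40.5 × 2.007 ≈ 81.3 mcg/L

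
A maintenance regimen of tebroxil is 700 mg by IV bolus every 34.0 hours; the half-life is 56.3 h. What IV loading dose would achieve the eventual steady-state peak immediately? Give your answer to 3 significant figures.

k = ln 2 / 56.3 = 0.01231 h⁻¹
Accumulation ratio R = 1 / (1 − e^(−kτ)) = 1 / (1 − e^(−0.01231×34.0)) = 1 / (1 − 0.6580) = 2.924
Loading dose = maintenance dose × R = 700 × 2.924 ≈ 2050 mg

2050 mg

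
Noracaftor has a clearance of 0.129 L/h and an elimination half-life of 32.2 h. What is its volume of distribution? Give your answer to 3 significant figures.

5.99 L

k = ln 2 / t½ = ln 2 / 32.2 = 0.02153 h⁻¹
V = CL / k = 0.129 / 0.02153 ≈ 5.99 L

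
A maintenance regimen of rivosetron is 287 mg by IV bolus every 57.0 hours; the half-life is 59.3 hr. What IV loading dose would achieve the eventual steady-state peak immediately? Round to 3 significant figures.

k = ln 2 / 59.3 = 0.01169 hr⁻¹
Accumulation ratio R = 1 / (1 − e^(−kτ)) = 1 / (1 − e^(−0.01169×57.0)) = 1 / (1 − 0.5136) = 2.056
Loading dose = maintenance dose × R = 287 × 2.056 ≈ 590 mg

590 mg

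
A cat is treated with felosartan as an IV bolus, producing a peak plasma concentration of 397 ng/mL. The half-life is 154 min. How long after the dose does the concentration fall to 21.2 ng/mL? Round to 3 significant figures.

k = ln 2 / 154 = 0.004501 min⁻¹
C(t) = C₀ e^(−kt)  ⇒  t = ln(C₀/C) / k
t = ln(397/21.2) / 0.004501 = 2.930 / 0.004501 ≈ 651 minutes

651 minutes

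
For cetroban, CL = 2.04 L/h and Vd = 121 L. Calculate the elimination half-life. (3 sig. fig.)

41.1 hours

k = CL / V = 2.04 / 121 = 0.01686 h⁻¹
t½ = ln 2 / k = ln 2 / 0.01686 ≈ 41.1 hours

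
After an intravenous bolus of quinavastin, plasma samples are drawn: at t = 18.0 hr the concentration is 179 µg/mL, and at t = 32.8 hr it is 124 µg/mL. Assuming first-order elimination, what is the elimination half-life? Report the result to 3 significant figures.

27.9 hours

k = ln(C₁/C₂) / (t₂ − t₁) = ln(179/124) / (32.8 − 18.0)
  = 0.3671 / 14.80 = 0.02480 hr⁻¹
t½ = ln 2 / k = ln 2 / 0.02480 ≈ 27.9 hours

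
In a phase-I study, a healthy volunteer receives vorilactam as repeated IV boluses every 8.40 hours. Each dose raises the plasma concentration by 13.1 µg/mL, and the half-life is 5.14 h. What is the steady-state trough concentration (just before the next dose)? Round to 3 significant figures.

k = ln 2 / 5.14 = 0.1349 h⁻¹
Fraction remaining after one interval: e^(−kτ) = e^(−0.1349 × 8.40) = 0.3221
R = 1 / (1 − 0.3221) = 1.475
Css,max = 13.1 × 1.475 = 19.33 µg/mL
Css,min = Css,max × e^(−kτ) = 19.33 × 0.3221 ≈ 6.23 µg/mL

6.23 µg/mL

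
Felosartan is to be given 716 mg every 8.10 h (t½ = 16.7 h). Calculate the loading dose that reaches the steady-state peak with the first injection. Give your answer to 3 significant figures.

2510 mg

k = ln 2 / 16.7 = 0.04151 h⁻¹
Accumulation ratio R = 1 / (1 − e^(−kτ)) = 1 / (1 − e^(−0.04151×8.10)) = 1 / (1 − 0.7145) = 3.502
Loading dose = maintenance dose × R = 716 × 3.502 ≈ 2510 mg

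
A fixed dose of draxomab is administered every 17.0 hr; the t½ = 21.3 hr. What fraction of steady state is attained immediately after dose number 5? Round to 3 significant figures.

k = ln 2 / 21.3 = 0.03254 hr⁻¹
f_n = 1 − e^(−nkτ) = 1 − e^(−5 × 0.03254 × 17.0) = 1 − e^(−2.766) = 1 − 0.06291 ≈ 0.937

0.937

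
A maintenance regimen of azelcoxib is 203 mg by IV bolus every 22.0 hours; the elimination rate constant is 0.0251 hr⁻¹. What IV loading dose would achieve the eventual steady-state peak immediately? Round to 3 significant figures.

Accumulation ratio R = 1 / (1 − e^(−kτ)) = 1 / (1 − e^(−0.02510×22.0)) = 1 / (1 − 0.5757) = 2.357
Loading dose = maintenance dose × R = 203 × 2.357 ≈ 478 mg

478 mg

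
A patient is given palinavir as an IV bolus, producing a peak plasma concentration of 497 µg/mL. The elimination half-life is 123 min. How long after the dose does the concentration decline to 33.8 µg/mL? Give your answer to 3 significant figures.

477 minutes

k = ln 2 / 123 = 0.005635 min⁻¹
C(t) = C₀ e^(−kt)  ⇒  t = ln(C₀/C) / k
t = ln(497/33.8) / 0.005635 = 2.688 / 0.005635 ≈ 477 minutes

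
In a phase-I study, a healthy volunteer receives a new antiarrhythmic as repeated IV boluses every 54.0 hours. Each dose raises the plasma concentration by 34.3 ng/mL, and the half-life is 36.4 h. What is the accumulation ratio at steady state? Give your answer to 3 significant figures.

k = ln 2 / 36.4 = 0.01904 h⁻¹
Fraction remaining after one interval: e^(−kτ) = e^(−0.01904 × 54.0) = 0.3576
R = 1 / (1 − 0.3576) = 1 / 0.6424 ≈ 1.56

1.56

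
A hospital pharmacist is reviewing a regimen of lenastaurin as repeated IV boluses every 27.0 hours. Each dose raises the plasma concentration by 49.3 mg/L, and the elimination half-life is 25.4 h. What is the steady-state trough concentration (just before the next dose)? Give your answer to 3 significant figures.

45.3 mg/L

k = ln 2 / 25.4 = 0.02729 h⁻¹
Fraction remaining after one interval: e^(−kτ) = e^(−0.02729 × 27.0) = 0.4786
R = 1 / (1 − 0.4786) = 1.918
Css,max = 49.3 × 1.918 = 94.56 mg/L
Css,min = Css,max × e^(−kτ) = 94.56 × 0.4786 ≈ 45.3 mg/L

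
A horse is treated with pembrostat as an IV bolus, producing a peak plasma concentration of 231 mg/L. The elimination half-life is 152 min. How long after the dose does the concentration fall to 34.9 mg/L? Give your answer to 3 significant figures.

k = ln 2 / 152 = 0.004560 min⁻¹
C(t) = C₀ e^(−kt)  ⇒  t = ln(C₀/C) / k
t = ln(231/34.9) / 0.004560 = 1.890 / 0.004560 ≈ 414 minutes

414 minutes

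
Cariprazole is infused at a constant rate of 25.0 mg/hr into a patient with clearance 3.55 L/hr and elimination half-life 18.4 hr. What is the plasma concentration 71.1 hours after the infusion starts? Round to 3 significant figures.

6.56 mg/L

Css = rate / CL = 25.0 / 3.55 = 7.042 mg/L
k = ln 2 / 18.4 = 0.03767 hr⁻¹
C(t) = Css (1 − e^(−kt)) = 7.042 × (1 − e^(−2.678)) = 7.042 × 0.9313 ≈ 6.56 mg/L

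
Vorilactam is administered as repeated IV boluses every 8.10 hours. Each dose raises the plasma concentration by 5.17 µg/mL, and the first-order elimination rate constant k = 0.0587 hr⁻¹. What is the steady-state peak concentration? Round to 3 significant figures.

13.7 µg/mL

Fraction remaining after one interval: e^(−kτ) = e^(−0.05870 × 8.10) = 0.6216
R = 1 / (1 − 0.6216) = 2.643
Css,max = 5.17 × 2.643 ≈ 13.7 µg/mL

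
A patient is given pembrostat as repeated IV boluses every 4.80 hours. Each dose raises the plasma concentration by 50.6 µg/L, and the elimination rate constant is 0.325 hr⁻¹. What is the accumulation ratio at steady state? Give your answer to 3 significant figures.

Fraction remaining after one interval: e^(−kτ) = e^(−0.3250 × 4.80) = 0.2101
R = 1 / (1 − 0.2101) = 1 / 0.7899 ≈ 1.27

1.27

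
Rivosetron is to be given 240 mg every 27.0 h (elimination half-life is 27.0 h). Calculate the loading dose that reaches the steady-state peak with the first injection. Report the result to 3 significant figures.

k = ln 2 / 27.0 = 0.02567 h⁻¹
Accumulation ratio R = 1 / (1 − e^(−kτ)) = 1 / (1 − e^(−0.02567×27.0)) = 1 / (1 − 0.5000) = 2.000
Loading dose = maintenance dose × R = 240 × 2.000 ≈ 480 mg

480 mg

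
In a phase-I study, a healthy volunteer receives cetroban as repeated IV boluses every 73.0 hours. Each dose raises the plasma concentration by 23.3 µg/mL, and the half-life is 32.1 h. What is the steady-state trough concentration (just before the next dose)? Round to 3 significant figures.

k = ln 2 / 32.1 = 0.02159 h⁻¹
Fraction remaining after one interval: e^(−kτ) = e^(−0.02159 × 73.0) = 0.2067
R = 1 / (1 − 0.2067) = 1.261
Css,max = 23.3 × 1.261 = 29.37 µg/mL
Css,min = Css,max × e^(−kτ) = 29.37 × 0.2067 ≈ 6.07 µg/mL

6.07 µg/mL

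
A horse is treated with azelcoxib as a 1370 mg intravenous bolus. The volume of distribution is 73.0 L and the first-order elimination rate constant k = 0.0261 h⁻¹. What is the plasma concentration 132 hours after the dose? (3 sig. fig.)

C₀ = dose / V = 1370 / 73.0 = 18.77 mg/L
C(t) = C₀ e^(−kt) = 18.77 × e^(−0.02610 × 132) = 18.77 × e^(−3.445) = 18.77 × 0.03190 ≈ 0.599 mg/L

0.599 mg/L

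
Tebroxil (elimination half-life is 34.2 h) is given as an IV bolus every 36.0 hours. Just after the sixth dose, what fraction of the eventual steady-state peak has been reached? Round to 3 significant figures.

k = ln 2 / 34.2 = 0.02027 h⁻¹
f_n = 1 − e^(−nkτ) = 1 − e^(−6 × 0.02027 × 36.0) = 1 − e^(−4.378) = 1 − 0.01255 ≈ 0.987

0.987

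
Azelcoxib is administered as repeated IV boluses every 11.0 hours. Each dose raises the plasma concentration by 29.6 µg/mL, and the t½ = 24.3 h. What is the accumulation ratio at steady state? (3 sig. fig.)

k = ln 2 / 24.3 = 0.02852 h⁻¹
Fraction remaining after one interval: e^(−kτ) = e^(−0.02852 × 11.0) = 0.7307
R = 1 / (1 − 0.7307) = 1 / 0.2693 ≈ 3.71

3.71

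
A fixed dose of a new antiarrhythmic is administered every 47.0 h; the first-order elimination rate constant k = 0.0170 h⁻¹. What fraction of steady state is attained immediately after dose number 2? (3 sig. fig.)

f_n = 1 − e^(−nkτ) = 1 − e^(−2 × 0.01700 × 47.0) = 1 − e^(−1.598) = 1 − 0.2023 ≈ 0.798

0.798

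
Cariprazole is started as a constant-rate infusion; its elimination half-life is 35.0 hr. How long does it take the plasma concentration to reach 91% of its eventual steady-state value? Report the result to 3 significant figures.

k = ln 2 / 35.0 = 0.01980 hr⁻¹
f = 1 − e^(−kt)  ⇒  t = −ln(1 − f) / k
t = −ln(1 − 0.91) / 0.01980 = 2.408 / 0.01980 ≈ 122 hours

122 hours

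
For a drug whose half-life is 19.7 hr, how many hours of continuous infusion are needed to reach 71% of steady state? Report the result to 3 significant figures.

k = ln 2 / 19.7 = 0.03519 hr⁻¹
f = 1 − e^(−kt)  ⇒  t = −ln(1 − f) / k
t = −ln(1 − 0.71) / 0.03519 = 1.238 / 0.03519 ≈ 35.2 hours

35.2 hours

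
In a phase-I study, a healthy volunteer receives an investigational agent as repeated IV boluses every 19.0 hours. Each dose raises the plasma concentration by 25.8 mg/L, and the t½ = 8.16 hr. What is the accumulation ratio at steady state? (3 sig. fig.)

k = ln 2 / 8.16 = 0.08494 hr⁻¹
Fraction remaining after one interval: e^(−kτ) = e^(−0.08494 × 19.0) = 0.1991
R = 1 / (1 − 0.1991) = 1 / 0.8009 ≈ 1.25

1.25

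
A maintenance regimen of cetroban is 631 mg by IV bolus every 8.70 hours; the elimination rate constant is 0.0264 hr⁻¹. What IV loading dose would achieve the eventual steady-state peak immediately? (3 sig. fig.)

Accumulation ratio R = 1 / (1 − e^(−kτ)) = 1 / (1 − e^(−0.02640×8.70)) = 1 / (1 − 0.7948) = 4.873
Loading dose = maintenance dose × R = 631 × 4.873 ≈ 3070 mg

3070 mg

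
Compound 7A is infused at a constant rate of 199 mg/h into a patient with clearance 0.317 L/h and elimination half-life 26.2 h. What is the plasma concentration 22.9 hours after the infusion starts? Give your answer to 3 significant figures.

Css = rate / CL = 199 / 0.317 = 627.8 µg/mL
k = ln 2 / 26.2 = 0.02646 h⁻¹
C(t) = Css (1 − e^(−kt)) = 627.8 × (1 − e^(−0.6058)) = 627.8 × 0.4544 ≈ 285 µg/mL

285 µg/mL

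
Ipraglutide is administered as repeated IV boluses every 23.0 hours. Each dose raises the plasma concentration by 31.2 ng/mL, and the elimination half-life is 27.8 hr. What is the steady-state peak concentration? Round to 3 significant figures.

k = ln 2 / 27.8 = 0.02493 hr⁻¹
Fraction remaining after one interval: e^(−kτ) = e^(−0.02493 × 23.0) = 0.5636
R = 1 / (1 − 0.5636) = 2.291
Css,max = 31.2 × 2.291 ≈ 71.5 ng/mL

71.5 ng/mL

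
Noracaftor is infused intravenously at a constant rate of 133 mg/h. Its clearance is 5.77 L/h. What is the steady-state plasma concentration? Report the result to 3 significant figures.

Css = infusion rate / CL = 133 / 5.77 ≈ 23.1 mg/L

23.1 mg/L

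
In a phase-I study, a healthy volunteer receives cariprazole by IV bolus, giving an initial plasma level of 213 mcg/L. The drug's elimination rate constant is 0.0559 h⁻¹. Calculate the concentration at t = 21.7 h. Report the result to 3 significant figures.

63.3 mcg/L

C(t) = C₀ e^(−kt) = 213 × e^(−0.05590 × 21.7) = 213 × e^(−1.213) = 213 × 0.2973 ≈ 63.3 mcg/L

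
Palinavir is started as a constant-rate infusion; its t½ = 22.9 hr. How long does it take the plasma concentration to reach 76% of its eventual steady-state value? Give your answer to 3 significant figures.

k = ln 2 / 22.9 = 0.03027 hr⁻¹
f = 1 − e^(−kt)  ⇒  t = −ln(1 − f) / k
t = −ln(1 − 0.76) / 0.03027 = 1.427 / 0.03027 ≈ 47.1 hours

47.1 hours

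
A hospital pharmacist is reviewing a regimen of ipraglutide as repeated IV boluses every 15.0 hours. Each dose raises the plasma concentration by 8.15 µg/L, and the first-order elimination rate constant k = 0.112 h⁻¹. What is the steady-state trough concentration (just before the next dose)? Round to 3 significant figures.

1.87 µg/L

Fraction remaining after one interval: e^(−kτ) = e^(−0.1120 × 15.0) = 0.1864
R = 1 / (1 − 0.1864) = 1.229
Css,max = 8.15 × 1.229 = 10.02 µg/L
Css,min = Css,max × e^(−kτ) = 10.02 × 0.1864 ≈ 1.87 µg/L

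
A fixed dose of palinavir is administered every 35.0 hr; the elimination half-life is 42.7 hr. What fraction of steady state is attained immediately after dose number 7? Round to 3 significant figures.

k = ln 2 / 42.7 = 0.01623 hr⁻¹
f_n = 1 − e^(−nkτ) = 1 − e^(−7 × 0.01623 × 35.0) = 1 − e^(−3.977) = 1 − 0.01874 ≈ 0.981

0.981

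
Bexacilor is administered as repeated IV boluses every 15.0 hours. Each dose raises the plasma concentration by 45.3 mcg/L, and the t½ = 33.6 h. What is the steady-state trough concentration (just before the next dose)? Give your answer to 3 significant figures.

125 mcg/L

k = ln 2 / 33.6 = 0.02063 h⁻¹
Fraction remaining after one interval: e^(−kτ) = e^(−0.02063 × 15.0) = 0.7339
R = 1 / (1 − 0.7339) = 3.757
Css,max = 45.3 × 3.757 = 170.2 mcg/L
Css,min = Css,max × e^(−kτ) = 170.2 × 0.7339 ≈ 125 mcg/L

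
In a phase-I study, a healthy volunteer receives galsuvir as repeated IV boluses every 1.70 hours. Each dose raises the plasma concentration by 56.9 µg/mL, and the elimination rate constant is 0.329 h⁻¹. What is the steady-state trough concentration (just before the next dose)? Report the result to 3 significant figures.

75.9 µg/mL

Fraction remaining after one interval: e^(−kτ) = e^(−0.3290 × 1.70) = 0.5716
R = 1 / (1 − 0.5716) = 2.334
Css,max = 56.9 × 2.334 = 132.8 µg/mL
Css,min = Css,max × e^(−kτ) = 132.8 × 0.5716 ≈ 75.9 µg/mL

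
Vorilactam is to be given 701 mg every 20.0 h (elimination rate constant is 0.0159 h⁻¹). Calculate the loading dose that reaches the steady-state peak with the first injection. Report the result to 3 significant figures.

Accumulation ratio R = 1 / (1 − e^(−kτ)) = 1 / (1 − e^(−0.01590×20.0)) = 1 / (1 − 0.7276) = 3.671
Loading dose = maintenance dose × R = 701 × 3.671 ≈ 2570 mg

2570 mg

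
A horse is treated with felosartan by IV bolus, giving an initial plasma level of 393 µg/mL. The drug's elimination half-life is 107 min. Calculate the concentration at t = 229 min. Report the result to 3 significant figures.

k = ln 2 / 107 = 0.006478 min⁻¹
C(t) = C₀ e^(−kt) = 393 × e^(−0.006478 × 229) = 393 × e^(−1.483) = 393 × 0.2269 ≈ 89.2 µg/mL

89.2 µg/mL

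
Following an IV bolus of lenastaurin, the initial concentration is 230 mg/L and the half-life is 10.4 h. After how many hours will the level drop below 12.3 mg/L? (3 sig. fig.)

43.9 hours

k = ln 2 / 10.4 = 0.06665 h⁻¹
C(t) = C₀ e^(−kt)  ⇒  t = ln(C₀/C) / k
t = ln(230/12.3) / 0.06665 = 2.928 / 0.06665 ≈ 43.9 hours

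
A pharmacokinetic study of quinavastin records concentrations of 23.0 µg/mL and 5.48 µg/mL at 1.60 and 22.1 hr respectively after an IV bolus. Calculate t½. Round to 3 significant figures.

9.91 hours

k = ln(C₁/C₂) / (t₂ − t₁) = ln(23.0/5.48) / (22.1 − 1.60)
  = 1.434 / 20.50 = 0.06997 hr⁻¹
t½ = ln 2 / k = ln 2 / 0.06997 ≈ 9.91 hours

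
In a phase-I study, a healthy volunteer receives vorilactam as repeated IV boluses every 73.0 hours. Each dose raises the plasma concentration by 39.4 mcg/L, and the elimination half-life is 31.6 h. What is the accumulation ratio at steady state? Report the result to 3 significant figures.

k = ln 2 / 31.6 = 0.02194 h⁻¹
Fraction remaining after one interval: e^(−kτ) = e^(−0.02194 × 73.0) = 0.2016
R = 1 / (1 − 0.2016) = 1 / 0.7984 ≈ 1.25

1.25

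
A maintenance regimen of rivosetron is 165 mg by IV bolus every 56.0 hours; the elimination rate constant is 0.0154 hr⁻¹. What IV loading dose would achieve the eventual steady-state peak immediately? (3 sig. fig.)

286 mg

Accumulation ratio R = 1 / (1 − e^(−kτ)) = 1 / (1 − e^(−0.01540×56.0)) = 1 / (1 − 0.4221) = 1.731
Loading dose = maintenance dose × R = 165 × 1.731 ≈ 286 mg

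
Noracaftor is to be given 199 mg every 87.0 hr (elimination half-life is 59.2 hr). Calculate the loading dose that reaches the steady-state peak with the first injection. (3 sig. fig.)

311 mg

k = ln 2 / 59.2 = 0.01171 hr⁻¹
Accumulation ratio R = 1 / (1 − e^(−kτ)) = 1 / (1 − e^(−0.01171×87.0)) = 1 / (1 − 0.3611) = 1.565
Loading dose = maintenance dose × R = 199 × 1.565 ≈ 311 mg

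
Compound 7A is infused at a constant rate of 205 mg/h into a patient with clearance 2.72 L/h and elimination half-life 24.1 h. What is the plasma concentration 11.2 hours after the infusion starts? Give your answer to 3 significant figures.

20.8 µg/mL

Css = rate / CL = 205 / 2.72 = 75.37 µg/mL
k = ln 2 / 24.1 = 0.02876 h⁻¹
C(t) = Css (1 − e^(−kt)) = 75.37 × (1 − e^(−0.3221)) = 75.37 × 0.2754 ≈ 20.8 µg/mL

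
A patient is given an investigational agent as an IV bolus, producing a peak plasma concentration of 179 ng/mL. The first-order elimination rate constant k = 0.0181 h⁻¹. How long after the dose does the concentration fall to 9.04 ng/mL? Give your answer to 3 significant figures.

C(t) = C₀ e^(−kt)  ⇒  t = ln(C₀/C) / k
t = ln(179/9.04) / 0.01810 = 2.986 / 0.01810 ≈ 165 hours

165 hours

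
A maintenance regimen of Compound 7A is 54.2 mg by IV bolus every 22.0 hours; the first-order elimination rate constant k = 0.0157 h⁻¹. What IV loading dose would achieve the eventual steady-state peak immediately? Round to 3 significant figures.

186 mg

Accumulation ratio R = 1 / (1 − e^(−kτ)) = 1 / (1 − e^(−0.01570×22.0)) = 1 / (1 − 0.7079) = 3.424
Loading dose = maintenance dose × R = 54.2 × 3.424 ≈ 186 mg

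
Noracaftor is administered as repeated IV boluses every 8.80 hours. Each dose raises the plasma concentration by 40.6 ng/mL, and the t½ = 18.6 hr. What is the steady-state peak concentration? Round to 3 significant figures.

k = ln 2 / 18.6 = 0.03727 hr⁻¹
Fraction remaining after one interval: e^(−kτ) = e^(−0.03727 × 8.80) = 0.7204
R = 1 / (1 − 0.7204) = 3.577
Css,max = 40.6 × 3.577 ≈ 145 ng/mL

145 ng/mL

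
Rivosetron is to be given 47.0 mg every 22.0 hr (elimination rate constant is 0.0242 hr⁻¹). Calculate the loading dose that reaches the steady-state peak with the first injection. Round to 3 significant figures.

Accumulation ratio R = 1 / (1 − e^(−kτ)) = 1 / (1 − e^(−0.02420×22.0)) = 1 / (1 − 0.5872) = 2.422
Loading dose = maintenance dose × R = 47.0 × 2.422 ≈ 114 mg

114 mg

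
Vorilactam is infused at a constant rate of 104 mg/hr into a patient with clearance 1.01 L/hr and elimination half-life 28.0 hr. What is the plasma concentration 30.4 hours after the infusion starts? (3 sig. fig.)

54.5 µg/mL

Css = rate / CL = 104 / 1.01 = 103.0 µg/mL
k = ln 2 / 28.0 = 0.02476 hr⁻¹
C(t) = Css (1 − e^(−kt)) = 103.0 × (1 − e^(−0.7526)) = 103.0 × 0.5288 ≈ 54.5 µg/mL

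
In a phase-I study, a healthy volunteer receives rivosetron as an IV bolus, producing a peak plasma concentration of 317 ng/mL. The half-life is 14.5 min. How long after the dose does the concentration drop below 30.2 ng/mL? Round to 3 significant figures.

49.2 minutes

k = ln 2 / 14.5 = 0.04780 min⁻¹
C(t) = C₀ e^(−kt)  ⇒  t = ln(C₀/C) / k
t = ln(317/30.2) / 0.04780 = 2.351 / 0.04780 ≈ 49.2 minutes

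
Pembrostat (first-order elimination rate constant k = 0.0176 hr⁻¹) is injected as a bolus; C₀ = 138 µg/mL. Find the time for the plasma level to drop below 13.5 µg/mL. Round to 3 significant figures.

132 hours

C(t) = C₀ e^(−kt)  ⇒  t = ln(C₀/C) / k
t = ln(138/13.5) / 0.01760 = 2.325 / 0.01760 ≈ 132 hours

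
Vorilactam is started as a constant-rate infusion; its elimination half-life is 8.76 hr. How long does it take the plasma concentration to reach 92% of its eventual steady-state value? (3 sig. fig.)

31.9 hours

k = ln 2 / 8.76 = 0.07913 hr⁻¹
f = 1 − e^(−kt)  ⇒  t = −ln(1 − f) / k
t = −ln(1 − 0.92) / 0.07913 = 2.526 / 0.07913 ≈ 31.9 hours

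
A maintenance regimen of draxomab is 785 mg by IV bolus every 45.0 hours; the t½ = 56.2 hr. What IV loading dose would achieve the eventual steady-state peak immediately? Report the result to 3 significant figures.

k = ln 2 / 56.2 = 0.01233 hr⁻¹
Accumulation ratio R = 1 / (1 − e^(−kτ)) = 1 / (1 − e^(−0.01233×45.0)) = 1 / (1 − 0.5741) = 2.348
Loading dose = maintenance dose × R = 785 × 2.348 ≈ 1840 mg

1840 mg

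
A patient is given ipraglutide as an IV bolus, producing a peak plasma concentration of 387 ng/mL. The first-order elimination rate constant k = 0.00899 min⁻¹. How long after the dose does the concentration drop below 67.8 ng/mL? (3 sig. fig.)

194 minutes

C(t) = C₀ e^(−kt)  ⇒  t = ln(C₀/C) / k
t = ln(387/67.8) / 0.008990 = 1.742 / 0.008990 ≈ 194 minutes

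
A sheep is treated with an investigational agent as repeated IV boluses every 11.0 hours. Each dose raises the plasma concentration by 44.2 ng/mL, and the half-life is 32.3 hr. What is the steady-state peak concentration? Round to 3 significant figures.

210 ng/mL

k = ln 2 / 32.3 = 0.02146 hr⁻¹
Fraction remaining after one interval: e^(−kτ) = e^(−0.02146 × 11.0) = 0.7897
R = 1 / (1 − 0.7897) = 4.756
Css,max = 44.2 × 4.756 ≈ 210 ng/mL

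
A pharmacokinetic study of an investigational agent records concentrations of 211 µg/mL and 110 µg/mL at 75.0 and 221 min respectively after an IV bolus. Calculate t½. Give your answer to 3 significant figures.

k = ln(C₁/C₂) / (t₂ − t₁) = ln(211/110) / (221 − 75.0)
  = 0.6514 / 146.0 = 0.004461 min⁻¹
t½ = ln 2 / k = ln 2 / 0.004461 ≈ 155 minutes

155 minutes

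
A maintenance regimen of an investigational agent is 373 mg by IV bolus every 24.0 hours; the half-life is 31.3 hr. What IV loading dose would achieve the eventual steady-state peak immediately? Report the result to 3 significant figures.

k = ln 2 / 31.3 = 0.02215 hr⁻¹
Accumulation ratio R = 1 / (1 − e^(−kτ)) = 1 / (1 − e^(−0.02215×24.0)) = 1 / (1 − 0.5877) = 2.426
Loading dose = maintenance dose × R = 373 × 2.426 ≈ 905 mg

905 mg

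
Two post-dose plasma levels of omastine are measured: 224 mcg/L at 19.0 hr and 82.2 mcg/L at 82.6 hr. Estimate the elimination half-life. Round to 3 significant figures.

k = ln(C₁/C₂) / (t₂ − t₁) = ln(224/82.2) / (82.6 − 19.0)
  = 1.002 / 63.60 = 0.01576 hr⁻¹
t½ = ln 2 / k = ln 2 / 0.01576 ≈ 44.0 hours

44.0 hours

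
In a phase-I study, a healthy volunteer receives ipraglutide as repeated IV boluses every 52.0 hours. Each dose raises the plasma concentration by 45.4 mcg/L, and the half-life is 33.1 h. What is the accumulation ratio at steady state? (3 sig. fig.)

1.51

k = ln 2 / 33.1 = 0.02094 h⁻¹
Fraction remaining after one interval: e^(−kτ) = e^(−0.02094 × 52.0) = 0.3366
R = 1 / (1 − 0.3366) = 1 / 0.6634 ≈ 1.51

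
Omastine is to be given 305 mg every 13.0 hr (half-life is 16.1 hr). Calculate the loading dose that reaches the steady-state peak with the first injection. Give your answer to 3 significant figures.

712 mg

k = ln 2 / 16.1 = 0.04305 hr⁻¹
Accumulation ratio R = 1 / (1 − e^(−kτ)) = 1 / (1 − e^(−0.04305×13.0)) = 1 / (1 − 0.5714) = 2.333
Loading dose = maintenance dose × R = 305 × 2.333 ≈ 712 mg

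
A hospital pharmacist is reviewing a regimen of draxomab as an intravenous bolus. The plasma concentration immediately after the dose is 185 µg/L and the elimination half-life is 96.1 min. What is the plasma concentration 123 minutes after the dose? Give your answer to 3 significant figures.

76.2 µg/L

k = ln 2 / 96.1 = 0.007213 min⁻¹
C(t) = C₀ e^(−kt) = 185 × e^(−0.007213 × 123) = 185 × e^(−0.8872) = 185 × 0.4118 ≈ 76.2 µg/L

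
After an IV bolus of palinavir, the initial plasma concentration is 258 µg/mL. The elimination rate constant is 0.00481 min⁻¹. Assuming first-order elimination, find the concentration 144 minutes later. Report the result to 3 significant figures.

129 µg/mL

C(t) = C₀ e^(−kt) = 258 × e^(−0.004810 × 144) = 258 × e^(−0.6926) = 258 × 0.5003 ≈ 129 µg/mL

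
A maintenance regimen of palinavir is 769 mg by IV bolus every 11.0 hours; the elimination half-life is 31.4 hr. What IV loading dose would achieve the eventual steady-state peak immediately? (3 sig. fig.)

3570 mg

k = ln 2 / 31.4 = 0.02207 hr⁻¹
Accumulation ratio R = 1 / (1 − e^(−kτ)) = 1 / (1 − e^(−0.02207×11.0)) = 1 / (1 − 0.7844) = 4.638
Loading dose = maintenance dose × R = 769 × 4.638 ≈ 3570 mg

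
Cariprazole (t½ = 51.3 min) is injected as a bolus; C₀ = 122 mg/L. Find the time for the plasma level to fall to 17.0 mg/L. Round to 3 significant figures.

146 minutes

k = ln 2 / 51.3 = 0.01351 min⁻¹
C(t) = C₀ e^(−kt)  ⇒  t = ln(C₀/C) / k
t = ln(122/17.0) / 0.01351 = 1.971 / 0.01351 ≈ 146 minutes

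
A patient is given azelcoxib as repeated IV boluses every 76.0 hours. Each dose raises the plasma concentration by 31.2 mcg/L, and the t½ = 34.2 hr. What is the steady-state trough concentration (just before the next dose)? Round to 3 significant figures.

8.51 mcg/L

k = ln 2 / 34.2 = 0.02027 hr⁻¹
Fraction remaining after one interval: e^(−kτ) = e^(−0.02027 × 76.0) = 0.2143
R = 1 / (1 − 0.2143) = 1.273
Css,max = 31.2 × 1.273 = 39.71 mcg/L
Css,min = Css,max × e^(−kτ) = 39.71 × 0.2143 ≈ 8.51 mcg/L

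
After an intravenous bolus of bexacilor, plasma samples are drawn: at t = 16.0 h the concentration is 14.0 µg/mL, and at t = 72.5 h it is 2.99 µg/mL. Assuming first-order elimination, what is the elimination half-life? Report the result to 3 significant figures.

25.4 hours

k = ln(C₁/C₂) / (t₂ − t₁) = ln(14.0/2.99) / (72.5 − 16.0)
  = 1.544 / 56.50 = 0.02732 h⁻¹
t½ = ln 2 / k = ln 2 / 0.02732 ≈ 25.4 hours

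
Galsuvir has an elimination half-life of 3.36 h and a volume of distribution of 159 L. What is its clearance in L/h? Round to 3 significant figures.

k = ln 2 / t½ = ln 2 / 3.36 = 0.2063 h⁻¹
CL = k · V = 0.2063 × 159 ≈ 32.8 L/h

32.8 L/h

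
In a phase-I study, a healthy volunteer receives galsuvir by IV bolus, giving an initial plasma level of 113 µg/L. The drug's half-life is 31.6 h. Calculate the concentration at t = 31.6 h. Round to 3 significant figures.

k = ln 2 / 31.6 = 0.02194 h⁻¹
C(t) = C₀ e^(−kt) = 113 × e^(−0.02194 × 31.6) = 113 × e^(−0.6931) = 113 × 0.5000 ≈ 56.5 µg/L

56.5 µg/L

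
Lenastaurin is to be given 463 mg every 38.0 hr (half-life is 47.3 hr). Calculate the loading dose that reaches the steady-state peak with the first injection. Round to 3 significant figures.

1080 mg

k = ln 2 / 47.3 = 0.01465 hr⁻¹
Accumulation ratio R = 1 / (1 − e^(−kτ)) = 1 / (1 − e^(−0.01465×38.0)) = 1 / (1 − 0.5730) = 2.342
Loading dose = maintenance dose × R = 463 × 2.342 ≈ 1080 mg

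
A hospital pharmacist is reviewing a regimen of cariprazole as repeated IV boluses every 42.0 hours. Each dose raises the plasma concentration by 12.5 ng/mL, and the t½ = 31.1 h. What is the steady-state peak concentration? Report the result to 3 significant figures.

k = ln 2 / 31.1 = 0.02229 h⁻¹
Fraction remaining after one interval: e^(−kτ) = e^(−0.02229 × 42.0) = 0.3922
R = 1 / (1 − 0.3922) = 1.645
Css,max = 12.5 × 1.645 ≈ 20.6 ng/mL

20.6 ng/mL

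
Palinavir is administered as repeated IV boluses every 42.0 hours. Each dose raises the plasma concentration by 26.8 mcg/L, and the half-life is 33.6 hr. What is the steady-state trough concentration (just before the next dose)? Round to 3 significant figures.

19.4 mcg/L

k = ln 2 / 33.6 = 0.02063 hr⁻¹
Fraction remaining after one interval: e^(−kτ) = e^(−0.02063 × 42.0) = 0.4204
R = 1 / (1 − 0.4204) = 1.725
Css,max = 26.8 × 1.725 = 46.24 mcg/L
Css,min = Css,max × e^(−kτ) = 46.24 × 0.4204 ≈ 19.4 mcg/L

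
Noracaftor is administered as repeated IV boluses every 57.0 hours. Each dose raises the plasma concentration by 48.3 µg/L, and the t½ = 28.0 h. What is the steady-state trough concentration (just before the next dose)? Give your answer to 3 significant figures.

k = ln 2 / 28.0 = 0.02476 h⁻¹
Fraction remaining after one interval: e^(−kτ) = e^(−0.02476 × 57.0) = 0.2439
R = 1 / (1 − 0.2439) = 1.323
Css,max = 48.3 × 1.323 = 63.88 µg/L
Css,min = Css,max × e^(−kτ) = 63.88 × 0.2439 ≈ 15.6 µg/L

15.6 µg/L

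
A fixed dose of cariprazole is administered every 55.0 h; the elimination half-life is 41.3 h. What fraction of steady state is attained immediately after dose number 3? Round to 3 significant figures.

0.937

k = ln 2 / 41.3 = 0.01678 h⁻¹
f_n = 1 − e^(−nkτ) = 1 − e^(−3 × 0.01678 × 55.0) = 1 − e^(−2.769) = 1 − 0.06271 ≈ 0.937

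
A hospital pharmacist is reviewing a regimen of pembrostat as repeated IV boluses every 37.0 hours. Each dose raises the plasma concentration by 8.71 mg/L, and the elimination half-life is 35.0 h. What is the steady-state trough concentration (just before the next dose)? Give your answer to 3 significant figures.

k = ln 2 / 35.0 = 0.01980 h⁻¹
Fraction remaining after one interval: e^(−kτ) = e^(−0.01980 × 37.0) = 0.4806
R = 1 / (1 − 0.4806) = 1.925
Css,max = 8.71 × 1.925 = 16.77 mg/L
Css,min = Css,max × e^(−kτ) = 16.77 × 0.4806 ≈ 8.06 mg/L

8.06 mg/L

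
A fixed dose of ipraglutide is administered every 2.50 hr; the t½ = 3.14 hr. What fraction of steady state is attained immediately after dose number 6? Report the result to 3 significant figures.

0.964

k = ln 2 / 3.14 = 0.2207 hr⁻¹
f_n = 1 − e^(−nkτ) = 1 − e^(−6 × 0.2207 × 2.50) = 1 − e^(−3.311) = 1 − 0.03647 ≈ 0.964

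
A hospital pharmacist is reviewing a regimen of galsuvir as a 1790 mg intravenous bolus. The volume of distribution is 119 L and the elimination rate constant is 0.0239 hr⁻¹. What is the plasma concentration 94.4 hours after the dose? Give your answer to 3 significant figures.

C₀ = dose / V = 1790 / 119 = 15.04 mg/L
C(t) = C₀ e^(−kt) = 15.04 × e^(−0.02390 × 94.4) = 15.04 × e^(−2.256) = 15.04 × 0.1048 ≈ 1.58 mg/L

1.58 mg/L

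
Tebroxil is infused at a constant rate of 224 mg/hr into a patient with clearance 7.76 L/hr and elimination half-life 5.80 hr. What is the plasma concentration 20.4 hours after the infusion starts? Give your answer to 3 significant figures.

Css = rate / CL = 224 / 7.76 = 28.87 µg/mL
k = ln 2 / 5.80 = 0.1195 hr⁻¹
C(t) = Css (1 − e^(−kt)) = 28.87 × (1 − e^(−2.438)) = 28.87 × 0.9127 ≈ 26.3 µg/mL

26.3 µg/mL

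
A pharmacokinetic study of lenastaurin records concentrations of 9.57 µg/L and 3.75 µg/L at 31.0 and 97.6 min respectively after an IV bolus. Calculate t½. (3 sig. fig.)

49.3 minutes

k = ln(C₁/C₂) / (t₂ − t₁) = ln(9.57/3.75) / (97.6 − 31.0)
  = 0.9369 / 66.60 = 0.01407 min⁻¹
t½ = ln 2 / k = ln 2 / 0.01407 ≈ 49.3 minutes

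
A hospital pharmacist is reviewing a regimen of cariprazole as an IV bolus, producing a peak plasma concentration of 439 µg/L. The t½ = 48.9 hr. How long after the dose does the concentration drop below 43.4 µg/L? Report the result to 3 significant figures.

163 hours

k = ln 2 / 48.9 = 0.01417 hr⁻¹
C(t) = C₀ e^(−kt)  ⇒  t = ln(C₀/C) / k
t = ln(439/43.4) / 0.01417 = 2.314 / 0.01417 ≈ 163 hours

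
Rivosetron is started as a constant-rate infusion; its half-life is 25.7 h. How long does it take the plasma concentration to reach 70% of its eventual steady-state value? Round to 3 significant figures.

44.6 hours

k = ln 2 / 25.7 = 0.02697 h⁻¹
f = 1 − e^(−kt)  ⇒  t = −ln(1 − f) / k
t = −ln(1 − 0.7) / 0.02697 = 1.204 / 0.02697 ≈ 44.6 hours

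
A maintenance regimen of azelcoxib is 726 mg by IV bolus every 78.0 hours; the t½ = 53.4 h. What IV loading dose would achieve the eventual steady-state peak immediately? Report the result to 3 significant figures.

k = ln 2 / 53.4 = 0.01298 h⁻¹
Accumulation ratio R = 1 / (1 − e^(−kτ)) = 1 / (1 − e^(−0.01298×78.0)) = 1 / (1 − 0.3633) = 1.571
Loading dose = maintenance dose × R = 726 × 1.571 ≈ 1140 mg

1140 mg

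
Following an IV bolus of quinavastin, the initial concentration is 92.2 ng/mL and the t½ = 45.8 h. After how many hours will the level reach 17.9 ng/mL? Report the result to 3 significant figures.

108 hours

k = ln 2 / 45.8 = 0.01513 h⁻¹
C(t) = C₀ e^(−kt)  ⇒  t = ln(C₀/C) / k
t = ln(92.2/17.9) / 0.01513 = 1.639 / 0.01513 ≈ 108 hours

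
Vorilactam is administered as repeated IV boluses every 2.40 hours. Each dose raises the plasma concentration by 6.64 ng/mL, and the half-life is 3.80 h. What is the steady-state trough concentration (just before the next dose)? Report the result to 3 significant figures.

12.1 ng/mL

k = ln 2 / 3.80 = 0.1824 h⁻¹
Fraction remaining after one interval: e^(−kτ) = e^(−0.1824 × 2.40) = 0.6455
R = 1 / (1 − 0.6455) = 2.821
Css,max = 6.64 × 2.821 = 18.73 ng/mL
Css,min = Css,max × e^(−kτ) = 18.73 × 0.6455 ≈ 12.1 ng/mL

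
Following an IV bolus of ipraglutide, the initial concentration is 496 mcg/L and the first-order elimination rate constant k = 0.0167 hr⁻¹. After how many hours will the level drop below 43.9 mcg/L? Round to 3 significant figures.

C(t) = C₀ e^(−kt)  ⇒  t = ln(C₀/C) / k
t = ln(496/43.9) / 0.01670 = 2.425 / 0.01670 ≈ 145 hours

145 hours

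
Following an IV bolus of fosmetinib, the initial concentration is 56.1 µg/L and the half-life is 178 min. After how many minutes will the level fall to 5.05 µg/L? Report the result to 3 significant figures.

k = ln 2 / 178 = 0.003894 min⁻¹
C(t) = C₀ e^(−kt)  ⇒  t = ln(C₀/C) / k
t = ln(56.1/5.05) / 0.003894 = 2.408 / 0.003894 ≈ 618 minutes

618 minutes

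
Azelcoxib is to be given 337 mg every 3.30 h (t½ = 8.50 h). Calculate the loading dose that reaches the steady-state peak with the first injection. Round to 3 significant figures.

1430 mg

k = ln 2 / 8.50 = 0.08155 h⁻¹
Accumulation ratio R = 1 / (1 − e^(−kτ)) = 1 / (1 − e^(−0.08155×3.30)) = 1 / (1 − 0.7641) = 4.238
Loading dose = maintenance dose × R = 337 × 4.238 ≈ 1430 mg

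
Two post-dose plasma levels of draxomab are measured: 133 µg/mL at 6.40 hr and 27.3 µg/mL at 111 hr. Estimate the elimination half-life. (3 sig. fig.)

k = ln(C₁/C₂) / (t₂ − t₁) = ln(133/27.3) / (111 − 6.40)
  = 1.583 / 104.6 = 0.01514 hr⁻¹
t½ = ln 2 / k = ln 2 / 0.01514 ≈ 45.8 hours

45.8 hours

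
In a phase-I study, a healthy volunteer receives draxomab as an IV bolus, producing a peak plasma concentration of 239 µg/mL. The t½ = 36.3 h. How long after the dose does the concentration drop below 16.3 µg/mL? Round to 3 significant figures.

k = ln 2 / 36.3 = 0.01909 h⁻¹
C(t) = C₀ e^(−kt)  ⇒  t = ln(C₀/C) / k
t = ln(239/16.3) / 0.01909 = 2.685 / 0.01909 ≈ 141 hours

141 hours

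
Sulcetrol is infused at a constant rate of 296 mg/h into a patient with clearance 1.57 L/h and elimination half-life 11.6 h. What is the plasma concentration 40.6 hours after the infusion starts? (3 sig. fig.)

Css = rate / CL = 296 / 1.57 = 188.5 mg/L
k = ln 2 / 11.6 = 0.05975 h⁻¹
C(t) = Css (1 − e^(−kt)) = 188.5 × (1 − e^(−2.426)) = 188.5 × 0.9116 ≈ 172 mg/L

172 mg/L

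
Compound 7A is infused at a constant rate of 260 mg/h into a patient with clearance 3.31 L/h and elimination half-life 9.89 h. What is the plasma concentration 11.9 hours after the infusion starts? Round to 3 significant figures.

44.4 µg/mL

Css = rate / CL = 260 / 3.31 = 78.55 µg/mL
k = ln 2 / 9.89 = 0.07009 h⁻¹
C(t) = Css (1 − e^(−kt)) = 78.55 × (1 − e^(−0.8340)) = 78.55 × 0.5657 ≈ 44.4 µg/mL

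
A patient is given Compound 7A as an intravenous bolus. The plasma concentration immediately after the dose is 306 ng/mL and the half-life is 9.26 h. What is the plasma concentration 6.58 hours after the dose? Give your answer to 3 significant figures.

187 ng/mL

k = ln 2 / 9.26 = 0.07485 h⁻¹
6.58 h is 0.7106 half-lives, so C = 306 × (1/2)^0.7106 = 306 × 0.6111 ≈ 187 ng/mL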